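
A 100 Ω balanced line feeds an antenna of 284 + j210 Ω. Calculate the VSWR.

Γ = (Z_L − Z_0)/(Z_L + Z_0) = (184 + j210)/(384 + j210)
|Γ| = 279/438 = 0.638
VSWR = (1 + |Γ|)/(1 − |Γ|) = 1.64/0.362

VSWR ≈ 4.52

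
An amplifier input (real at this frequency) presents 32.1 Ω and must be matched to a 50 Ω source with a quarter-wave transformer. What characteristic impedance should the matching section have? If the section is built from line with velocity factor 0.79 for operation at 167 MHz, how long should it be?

Z_qwt ≈ 40.1 Ω; length ≈ 35.5 cm

Z_qwt = √(Z_0·R_L) = √(50 × 32.1) = √1605
λ = 0.79·c/f = 1.42 m, so l = λ/4 = 0.355 m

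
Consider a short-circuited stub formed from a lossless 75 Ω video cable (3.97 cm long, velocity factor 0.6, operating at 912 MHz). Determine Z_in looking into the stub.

λ = v/f = 0.6·c / 912 MHz = 0.197 m
βl = 2π·l/λ = 2π × 0.201 = 72.4°
tan(βl) = 3.15
For a short-circuited stub, Z_in = jZ_0·tan(βl)

Z_in ≈ +j237 Ω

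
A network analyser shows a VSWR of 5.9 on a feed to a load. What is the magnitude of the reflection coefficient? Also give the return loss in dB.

|Γ| = (S − 1)/(S + 1) = (5.9 − 1)/(5.9 + 1) = 4.9/6.9
RL = −20·log₁₀|Γ| = −20·log₁₀(0.71)

|Γ| ≈ 0.71; return loss ≈ 2.97 dB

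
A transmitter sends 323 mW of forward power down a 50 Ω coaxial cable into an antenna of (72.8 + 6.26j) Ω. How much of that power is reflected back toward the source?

|Γ| = |(22.8 + j6.26)/(122.8 + j6.26)| = 0.192
|Γ|² = 0.037
P_refl = |Γ|²·P_inc = 11.9 mW, P_del = (1 − |Γ|²)·P_inc = 311 mW

P_reflected ≈ 11.9 mW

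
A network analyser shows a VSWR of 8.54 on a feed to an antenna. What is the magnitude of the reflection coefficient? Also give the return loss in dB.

|Γ| = (S − 1)/(S + 1) = (8.54 − 1)/(8.54 + 1) = 7.54/9.54
RL = −20·log₁₀|Γ| = −20·log₁₀(0.79)

|Γ| ≈ 0.79; return loss ≈ 2.04 dB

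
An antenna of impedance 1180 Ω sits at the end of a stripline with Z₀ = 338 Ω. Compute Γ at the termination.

Γ = (Z_L − Z_0)/(Z_L + Z_0) = (1180 − 338)/(1180 + 338) = 842/1518

Γ = 0.555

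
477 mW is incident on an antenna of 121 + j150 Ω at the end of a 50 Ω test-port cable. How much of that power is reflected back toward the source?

|Γ| = |(71 + j150)/(171 + j150)| = 0.73
|Γ|² = 0.532
P_refl = |Γ|²·P_inc = 254 mW, P_del = (1 − |Γ|²)·P_inc = 223 mW

P_reflected ≈ 254 mW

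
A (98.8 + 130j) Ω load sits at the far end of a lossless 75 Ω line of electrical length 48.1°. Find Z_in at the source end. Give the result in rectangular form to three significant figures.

tan(βl) = tan(48.1°) = 1.11
Z_in = Z_0·(Z_L + jZ_0·tanβl)/(Z_0 + jZ_L·tanβl)
     = 75·(98.8 + j214)/(-69.9 + j110)

Z_in ≈ 73.3 − j114 Ω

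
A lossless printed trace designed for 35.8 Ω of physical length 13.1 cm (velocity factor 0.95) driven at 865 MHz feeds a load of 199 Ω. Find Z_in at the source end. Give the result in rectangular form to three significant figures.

Z_in ≈ 16.9 + j43.7 Ω

λ = v/f = 0.95·c / 865 MHz = 0.329 m
βl = 2π·l/λ = 2π × 0.398 = 143°
tan(βl) = tan(143°) = -0.75
Z_in = Z_0·(Z_L + jZ_0·tanβl)/(Z_0 + jZ_L·tanβl)
     = 35.8·(199 − j26.8)/(35.8 − j149)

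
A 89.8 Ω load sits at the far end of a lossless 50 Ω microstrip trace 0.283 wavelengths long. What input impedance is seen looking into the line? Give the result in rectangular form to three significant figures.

βl = 2π × 0.283 = 102°
tan(βl) = tan(102°) = -4.75
Z_in = Z_0·(Z_L + jZ_0·tanβl)/(Z_0 + jZ_L·tanβl)
     = 50·(89.8 − j238)/(50 − j427)

Z_in ≈ 28.7 + j7.16 Ω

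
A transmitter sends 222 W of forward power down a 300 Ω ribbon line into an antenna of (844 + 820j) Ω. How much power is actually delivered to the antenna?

|Γ| = |(544 + j820)/(1144 + j820)| = 0.699
|Γ|² = 0.489
P_refl = |Γ|²·P_inc = 109 W, P_del = (1 − |Γ|²)·P_inc = 113 W

P_delivered ≈ 113 W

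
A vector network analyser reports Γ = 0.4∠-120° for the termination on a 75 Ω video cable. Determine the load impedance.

Z_L = Z_0·(1 + Γ)/(1 − Γ) = 75·(0.8 − j0.346)/(1.2 + j0.346)

Z_L ≈ 40.4 − j33.3 Ω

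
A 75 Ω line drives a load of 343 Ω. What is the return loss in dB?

Γ = (343 − 75)/(343 + 75) = 0.641
RL = −20·log₁₀|Γ| = −20·log₁₀(0.641)

RL ≈ 3.86 dB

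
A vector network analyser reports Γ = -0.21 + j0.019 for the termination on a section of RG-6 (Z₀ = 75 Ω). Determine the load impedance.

Z_L = Z_0·(1 + Γ)/(1 − Γ) = 75·(0.79 + j0.019)/(1.21 − j0.019)

Z_L ≈ 48.9 + j1.95 Ω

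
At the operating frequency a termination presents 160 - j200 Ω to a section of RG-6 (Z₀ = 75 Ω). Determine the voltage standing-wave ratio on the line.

VSWR ≈ 5.76

Γ = (Z_L − Z_0)/(Z_L + Z_0) = (85 − j200)/(235 − j200)
|Γ| = 217/309 = 0.704
VSWR = (1 + |Γ|)/(1 − |Γ|) = 1.7/0.296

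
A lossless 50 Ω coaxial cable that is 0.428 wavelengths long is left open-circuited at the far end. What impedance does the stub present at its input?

Z_in ≈ +j103 Ω

βl = 2π × 0.428 = 154°
tan(βl) = -0.486
For an open-circuited stub, Z_in = −jZ_0·cot(βl) = −jZ_0/tan(βl)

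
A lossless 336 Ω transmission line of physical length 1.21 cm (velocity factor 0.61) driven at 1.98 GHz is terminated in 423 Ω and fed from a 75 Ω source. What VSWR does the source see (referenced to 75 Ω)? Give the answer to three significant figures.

VSWR ≈ 4.53

λ = v/f = 0.61·c / 1.98 GHz = 0.0924 m
βl = 2π·l/λ = 2π × 0.131 = 47.1°
tan(βl) = 1.08
Z_in = Z_0·(Z_L + jZ_0·tanβl)/(Z_0 + jZ_L·tanβl) = 322 − j74.6 Ω
Γ_s = (Z_in − Z_s)/(Z_in + Z_s) = (247 − j74.6)/(397 − j74.6), |Γ_s| = 0.639
VSWR = (1 + |Γ_s|)/(1 − |Γ_s|)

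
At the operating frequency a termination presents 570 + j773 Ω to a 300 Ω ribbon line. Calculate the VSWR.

VSWR ≈ 5.75

Γ = (Z_L − Z_0)/(Z_L + Z_0) = (270 + j773)/(870 + j773)
|Γ| = 819/1160 = 0.704
VSWR = (1 + |Γ|)/(1 − |Γ|) = 1.7/0.296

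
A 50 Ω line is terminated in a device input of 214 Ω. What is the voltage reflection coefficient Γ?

Γ = (Z_L − Z_0)/(Z_L + Z_0) = (214 − 50)/(214 + 50) = 164/264

Γ = 0.621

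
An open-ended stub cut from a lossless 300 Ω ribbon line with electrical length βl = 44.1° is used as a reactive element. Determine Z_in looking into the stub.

tan(βl) = 0.969
For an open-ended stub, Z_in = −jZ_0·cot(βl) = −jZ_0/tan(βl)

Z_in ≈ −j310 Ω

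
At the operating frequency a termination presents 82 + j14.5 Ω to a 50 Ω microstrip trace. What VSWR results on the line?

Γ = (Z_L − Z_0)/(Z_L + Z_0) = (32 + j14.5)/(132 + j14.5)
|Γ| = 35.1/133 = 0.265
VSWR = (1 + |Γ|)/(1 − |Γ|) = 1.26/0.735

VSWR ≈ 1.72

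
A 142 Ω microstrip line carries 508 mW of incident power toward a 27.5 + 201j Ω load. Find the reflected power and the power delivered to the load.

|Γ| = |(-114.5 + j201)/(169.5 + j201)| = 0.88
|Γ|² = 0.774
P_refl = |Γ|²·P_inc = 393 mW, P_del = (1 − |Γ|²)·P_inc = 115 mW

P_reflected ≈ 393 mW; P_delivered ≈ 115 mW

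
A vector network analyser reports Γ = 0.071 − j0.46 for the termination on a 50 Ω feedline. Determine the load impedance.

Z_L ≈ 36.4 − j42.8 Ω

Z_L = Z_0·(1 + Γ)/(1 − Γ) = 50·(1.07 − j0.46)/(0.929 + j0.46)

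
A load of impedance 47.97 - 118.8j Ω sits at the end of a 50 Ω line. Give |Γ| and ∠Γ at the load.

Γ ≈ 0.772 ∠ -40.5°

Γ = (Z_L − Z_0)/(Z_L + Z_0) = (-2.03 − j118.8)/(97.97 − j118.8)
|Γ| = 119/154 = 0.772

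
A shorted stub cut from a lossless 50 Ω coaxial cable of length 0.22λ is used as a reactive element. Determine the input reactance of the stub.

βl = 2π × 0.22 = 79.2°
tan(βl) = 5.24
For a shorted stub, Z_in = jZ_0·tan(βl)

X_in ≈ 262 Ω (inductive)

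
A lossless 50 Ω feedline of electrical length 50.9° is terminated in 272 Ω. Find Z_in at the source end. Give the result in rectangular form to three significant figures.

Z_in ≈ 14.9 − j38.4 Ω

tan(βl) = tan(50.9°) = 1.23
Z_in = Z_0·(Z_L + jZ_0·tanβl)/(Z_0 + jZ_L·tanβl)
     = 50·(272 + j61.5)/(50 + j335)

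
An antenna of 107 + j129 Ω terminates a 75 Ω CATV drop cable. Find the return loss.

RL ≈ 4.5 dB

Γ = (32 + j129)/(182 + j129), |Γ| = 0.596
RL = −20·log₁₀|Γ| = −20·log₁₀(0.596)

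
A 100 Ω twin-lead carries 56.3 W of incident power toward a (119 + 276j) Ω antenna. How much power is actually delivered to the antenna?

P_delivered ≈ 21.6 W

|Γ| = |(19 + j276)/(219 + j276)| = 0.785
|Γ|² = 0.617
P_refl = |Γ|²·P_inc = 34.7 W, P_del = (1 − |Γ|²)·P_inc = 21.6 W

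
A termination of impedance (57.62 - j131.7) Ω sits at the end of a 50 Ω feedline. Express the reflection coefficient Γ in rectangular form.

Γ ≈ 0.628 − j0.455

Γ = (Z_L − Z_0)/(Z_L + Z_0) = (7.62 − j131.7)/(107.6 − j131.7)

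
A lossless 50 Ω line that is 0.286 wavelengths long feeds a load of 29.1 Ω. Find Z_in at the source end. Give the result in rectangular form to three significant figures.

βl = 2π × 0.286 = 103°
tan(βl) = tan(103°) = -4.35
Z_in = Z_0·(Z_L + jZ_0·tanβl)/(Z_0 + jZ_L·tanβl)
     = 50·(29.1 − j217)/(50 − j126)

Z_in ≈ 78.2 − j19.4 Ω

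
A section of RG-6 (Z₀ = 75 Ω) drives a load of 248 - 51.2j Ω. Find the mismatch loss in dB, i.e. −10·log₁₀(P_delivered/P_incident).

mismatch loss ≈ 1.58 dB

Γ = (173 − j51.2)/(323 − j51.2), |Γ| = 0.552
|Γ|² = 0.304, so P_del/P_inc = 1 − |Γ|² = 0.696
ML = −10·log₁₀(1 − |Γ|²)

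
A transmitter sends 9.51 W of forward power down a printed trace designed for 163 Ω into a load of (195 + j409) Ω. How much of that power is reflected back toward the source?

P_reflected ≈ 5.42 W

|Γ| = |(32 + j409)/(358 + j409)| = 0.755
|Γ|² = 0.57
P_refl = |Γ|²·P_inc = 5.42 W, P_del = (1 − |Γ|²)·P_inc = 4.09 W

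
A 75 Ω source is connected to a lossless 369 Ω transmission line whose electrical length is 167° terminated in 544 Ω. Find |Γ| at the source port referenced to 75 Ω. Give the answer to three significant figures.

|Γ| ≈ 0.752

tan(βl) = -0.231
Z_in = Z_0·(Z_L + jZ_0·tanβl)/(Z_0 + jZ_L·tanβl) = 514 + j89.6 Ω
Γ_s = (Z_in − Z_s)/(Z_in + Z_s) = (439 + j89.6)/(589 + j89.6), |Γ_s| = 0.752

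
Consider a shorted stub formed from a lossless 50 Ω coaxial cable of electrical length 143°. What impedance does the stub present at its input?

Z_in ≈ −j37.7 Ω

tan(βl) = -0.754
For a shorted stub, Z_in = jZ_0·tan(βl)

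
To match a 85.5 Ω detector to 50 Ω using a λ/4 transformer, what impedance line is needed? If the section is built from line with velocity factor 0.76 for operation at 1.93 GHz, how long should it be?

Z_qwt ≈ 65.4 Ω; length ≈ 2.95 cm

Z_qwt = √(Z_0·R_L) = √(50 × 85.5) = √4275
λ = 0.76·c/f = 0.118 m, so l = λ/4 = 0.0295 m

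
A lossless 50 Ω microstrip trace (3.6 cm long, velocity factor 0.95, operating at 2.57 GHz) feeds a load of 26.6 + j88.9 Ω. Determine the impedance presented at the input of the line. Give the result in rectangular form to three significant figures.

Z_in ≈ 6.07 − j0.757 Ω

λ = v/f = 0.95·c / 2.57 GHz = 0.111 m
βl = 2π·l/λ = 2π × 0.325 = 117°
tan(βl) = tan(117°) = -1.97
Z_in = Z_0·(Z_L + jZ_0·tanβl)/(Z_0 + jZ_L·tanβl)
     = 50·(26.6 − j9.79)/(225 − j52.5)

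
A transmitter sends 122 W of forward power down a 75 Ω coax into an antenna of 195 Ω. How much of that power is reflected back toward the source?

Γ = (195 − 75)/(195 + 75) = 0.444
|Γ|² = 0.198
P_refl = |Γ|²·P_inc = 24.1 W, P_del = (1 − |Γ|²)·P_inc = 97.9 W

P_reflected ≈ 24.1 W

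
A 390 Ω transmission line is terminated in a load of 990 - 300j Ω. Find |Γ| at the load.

|Γ| ≈ 0.475

Γ = (Z_L − Z_0)/(Z_L + Z_0) = (600 − j300)/(1380 − j300)
|Γ| = 671/1410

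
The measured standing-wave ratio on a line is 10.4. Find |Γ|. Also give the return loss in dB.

|Γ| = (S − 1)/(S + 1) = (10.4 − 1)/(10.4 + 1) = 9.4/11.4
RL = −20·log₁₀|Γ| = −20·log₁₀(0.825)

|Γ| ≈ 0.825; return loss ≈ 1.68 dB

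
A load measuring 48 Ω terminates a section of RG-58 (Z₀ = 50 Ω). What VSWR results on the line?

Γ = (48 − 50)/(48 + 50) = -0.0204
VSWR = (1 + 0.0204)/(1 − 0.0204)

VSWR ≈ 1.04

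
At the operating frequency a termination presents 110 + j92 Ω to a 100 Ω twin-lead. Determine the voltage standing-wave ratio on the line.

Γ = (Z_L − Z_0)/(Z_L + Z_0) = (10 + j92)/(210 + j92)
|Γ| = 92.5/229 = 0.404
VSWR = (1 + |Γ|)/(1 − |Γ|) = 1.4/0.596

VSWR ≈ 2.35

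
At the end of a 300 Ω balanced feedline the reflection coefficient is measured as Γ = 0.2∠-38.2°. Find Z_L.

Z_L ≈ 397 − j102 Ω

Z_L = Z_0·(1 + Γ)/(1 − Γ) = 300·(1.16 − j0.124)/(0.843 + j0.124)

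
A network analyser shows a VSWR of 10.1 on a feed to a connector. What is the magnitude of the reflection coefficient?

|Γ| ≈ 0.82

|Γ| = (S − 1)/(S + 1) = (10.1 − 1)/(10.1 + 1) = 9.1/11.1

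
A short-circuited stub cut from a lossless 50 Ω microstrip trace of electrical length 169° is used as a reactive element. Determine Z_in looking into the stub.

Z_in ≈ −j9.72 Ω

tan(βl) = -0.194
For a short-circuited stub, Z_in = jZ_0·tan(βl)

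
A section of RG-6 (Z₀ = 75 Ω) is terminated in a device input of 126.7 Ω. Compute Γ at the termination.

Γ = 0.256

Γ = (Z_L − Z_0)/(Z_L + Z_0) = (126.7 − 75)/(126.7 + 75) = 51.7/201.7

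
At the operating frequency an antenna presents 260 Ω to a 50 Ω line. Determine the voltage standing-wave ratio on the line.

Γ = (260 − 50)/(260 + 50) = 0.677
VSWR = (1 + 0.677)/(1 − 0.677)

VSWR ≈ 5.2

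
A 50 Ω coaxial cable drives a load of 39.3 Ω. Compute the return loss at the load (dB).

RL ≈ 18.4 dB

Γ = (39.3 − 50)/(39.3 + 50) = -0.12
RL = −20·log₁₀|Γ| = −20·log₁₀(0.12)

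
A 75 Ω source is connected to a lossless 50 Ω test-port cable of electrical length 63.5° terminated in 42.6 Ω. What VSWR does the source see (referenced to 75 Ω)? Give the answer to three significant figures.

VSWR ≈ 1.4

tan(βl) = 2.01
Z_in = Z_0·(Z_L + jZ_0·tanβl)/(Z_0 + jZ_L·tanβl) = 54.6 + j7.01 Ω
Γ_s = (Z_in − Z_s)/(Z_in + Z_s) = (-20.4 + j7.01)/(130 + j7.01), |Γ_s| = 0.166
VSWR = (1 + |Γ_s|)/(1 − |Γ_s|)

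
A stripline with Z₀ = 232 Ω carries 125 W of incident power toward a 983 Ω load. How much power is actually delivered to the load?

P_delivered ≈ 77.2 W

Γ = (983 − 232)/(983 + 232) = 0.618
|Γ|² = 0.382
P_refl = |Γ|²·P_inc = 47.8 W, P_del = (1 − |Γ|²)·P_inc = 77.2 W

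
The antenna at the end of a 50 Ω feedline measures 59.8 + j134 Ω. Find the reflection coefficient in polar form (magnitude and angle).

Γ = (Z_L − Z_0)/(Z_L + Z_0) = (9.8 + j134)/(109.8 + j134)
|Γ| = 134/173 = 0.776

Γ ≈ 0.776 ∠ 35.1°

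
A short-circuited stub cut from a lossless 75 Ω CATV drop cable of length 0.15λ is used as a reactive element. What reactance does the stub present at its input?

βl = 2π × 0.15 = 54°
tan(βl) = 1.38
For a short-circuited stub, Z_in = jZ_0·tan(βl)

X_in ≈ 103 Ω (inductive)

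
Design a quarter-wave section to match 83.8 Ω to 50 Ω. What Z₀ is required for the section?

Z_qwt ≈ 64.7 Ω

Z_qwt = √(Z_0·R_L) = √(50 × 83.8) = √4190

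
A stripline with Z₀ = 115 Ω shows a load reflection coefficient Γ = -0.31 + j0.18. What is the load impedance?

Z_L = Z_0·(1 + Γ)/(1 − Γ) = 115·(0.69 + j0.18)/(1.31 − j0.18)

Z_L ≈ 57.3 + j23.7 Ω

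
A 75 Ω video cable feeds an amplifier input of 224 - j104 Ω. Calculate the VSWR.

VSWR ≈ 3.69

Γ = (Z_L − Z_0)/(Z_L + Z_0) = (149 − j104)/(299 − j104)
|Γ| = 182/317 = 0.574
VSWR = (1 + |Γ|)/(1 − |Γ|) = 1.57/0.426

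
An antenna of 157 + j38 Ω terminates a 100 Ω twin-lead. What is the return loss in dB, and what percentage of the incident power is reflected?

RL ≈ 11.6 dB; 6.95% of incident power reflected

Γ = (57 + j38)/(257 + j38), |Γ| = 0.264
RL = −20·log₁₀(0.264) = 11.6 dB
P_refl/P_inc = |Γ|² = 0.0695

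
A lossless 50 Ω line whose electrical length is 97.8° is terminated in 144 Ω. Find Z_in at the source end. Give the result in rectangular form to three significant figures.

tan(βl) = tan(97.8°) = -7.3
Z_in = Z_0·(Z_L + jZ_0·tanβl)/(Z_0 + jZ_L·tanβl)
     = 50·(144 − j365)/(50 − j1050)

Z_in ≈ 17.6 + j6.01 Ω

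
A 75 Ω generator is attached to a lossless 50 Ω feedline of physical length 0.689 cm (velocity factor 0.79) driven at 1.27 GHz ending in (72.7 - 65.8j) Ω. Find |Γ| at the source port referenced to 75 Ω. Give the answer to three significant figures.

λ = v/f = 0.79·c / 1.27 GHz = 0.187 m
βl = 2π·l/λ = 2π × 0.0369 = 13.3°
tan(βl) = 0.236
Z_in = Z_0·(Z_L + jZ_0·tanβl)/(Z_0 + jZ_L·tanβl) = 41.8 − j52.1 Ω
Γ_s = (Z_in − Z_s)/(Z_in + Z_s) = (-33.2 − j52.1)/(117 − j52.1), |Γ_s| = 0.483

|Γ| ≈ 0.483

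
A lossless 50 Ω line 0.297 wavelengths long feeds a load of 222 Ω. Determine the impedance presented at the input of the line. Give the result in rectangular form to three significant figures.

Z_in ≈ 12.2 + j14.4 Ω

βl = 2π × 0.297 = 107°
tan(βl) = tan(107°) = -3.29
Z_in = Z_0·(Z_L + jZ_0·tanβl)/(Z_0 + jZ_L·tanβl)
     = 50·(222 − j164)/(50 − j730)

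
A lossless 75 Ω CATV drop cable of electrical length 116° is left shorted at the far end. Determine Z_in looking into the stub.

Z_in ≈ −j154 Ω

tan(βl) = -2.05
For a shorted stub, Z_in = jZ_0·tan(βl)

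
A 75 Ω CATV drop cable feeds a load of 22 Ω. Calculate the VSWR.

VSWR ≈ 3.41

Γ = (22 − 75)/(22 + 75) = -0.546
VSWR = (1 + 0.546)/(1 − 0.546)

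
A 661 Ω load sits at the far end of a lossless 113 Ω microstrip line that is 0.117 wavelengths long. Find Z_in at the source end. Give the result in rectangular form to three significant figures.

Z_in ≈ 41.5 − j117 Ω

βl = 2π × 0.117 = 42.1°
tan(βl) = tan(42.1°) = 0.904
Z_in = Z_0·(Z_L + jZ_0·tanβl)/(Z_0 + jZ_L·tanβl)
     = 113·(661 + j102)/(113 + j598)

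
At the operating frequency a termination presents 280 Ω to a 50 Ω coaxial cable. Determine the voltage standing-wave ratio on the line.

VSWR ≈ 5.6

Γ = (280 − 50)/(280 + 50) = 0.697
VSWR = (1 + 0.697)/(1 − 0.697)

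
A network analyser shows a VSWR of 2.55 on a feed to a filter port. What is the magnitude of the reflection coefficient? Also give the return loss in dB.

|Γ| ≈ 0.437; return loss ≈ 7.2 dB

|Γ| = (S − 1)/(S + 1) = (2.55 − 1)/(2.55 + 1) = 1.55/3.55
RL = −20·log₁₀|Γ| = −20·log₁₀(0.437)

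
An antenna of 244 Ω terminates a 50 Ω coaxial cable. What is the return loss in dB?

Γ = (244 − 50)/(244 + 50) = 0.66
RL = −20·log₁₀|Γ| = −20·log₁₀(0.66)

RL ≈ 3.61 dB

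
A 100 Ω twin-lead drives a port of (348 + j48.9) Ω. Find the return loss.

Γ = (248 + j48.9)/(448 + j48.9), |Γ| = 0.561
RL = −20·log₁₀|Γ| = −20·log₁₀(0.561)

RL ≈ 5.02 dB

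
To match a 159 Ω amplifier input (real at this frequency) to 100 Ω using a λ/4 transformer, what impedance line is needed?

Z_qwt = √(Z_0·R_L) = √(100 × 159) = √15900

Z_qwt ≈ 126 Ω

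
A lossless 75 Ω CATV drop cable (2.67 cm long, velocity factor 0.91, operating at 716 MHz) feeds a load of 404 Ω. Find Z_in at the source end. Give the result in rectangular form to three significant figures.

Z_in ≈ 66.4 − j133 Ω

λ = v/f = 0.91·c / 716 MHz = 0.381 m
βl = 2π·l/λ = 2π × 0.07 = 25.2°
tan(βl) = tan(25.2°) = 0.471
Z_in = Z_0·(Z_L + jZ_0·tanβl)/(Z_0 + jZ_L·tanβl)
     = 75·(404 + j35.3)/(75 + j190)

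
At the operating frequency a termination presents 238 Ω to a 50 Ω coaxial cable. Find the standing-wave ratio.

VSWR ≈ 4.76

Γ = (238 − 50)/(238 + 50) = 0.653
VSWR = (1 + 0.653)/(1 − 0.653)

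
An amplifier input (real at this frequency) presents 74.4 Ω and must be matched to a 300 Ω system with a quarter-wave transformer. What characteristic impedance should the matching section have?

Z_qwt = √(Z_0·R_L) = √(300 × 74.4) = √22320

Z_qwt ≈ 149 Ω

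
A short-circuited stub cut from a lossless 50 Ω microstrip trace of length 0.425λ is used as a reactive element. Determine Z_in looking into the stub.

βl = 2π × 0.425 = 153°
tan(βl) = -0.51
For a short-circuited stub, Z_in = jZ_0·tan(βl)

Z_in ≈ −j25.5 Ω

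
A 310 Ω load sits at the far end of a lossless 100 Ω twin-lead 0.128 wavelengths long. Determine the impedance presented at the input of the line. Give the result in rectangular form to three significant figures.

Z_in ≈ 56.7 − j78.7 Ω

βl = 2π × 0.128 = 46.1°
tan(βl) = tan(46.1°) = 1.04
Z_in = Z_0·(Z_L + jZ_0·tanβl)/(Z_0 + jZ_L·tanβl)
     = 100·(310 + j104)/(100 + j322)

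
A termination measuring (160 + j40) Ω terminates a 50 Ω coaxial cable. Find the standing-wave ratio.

Γ = (Z_L − Z_0)/(Z_L + Z_0) = (110 + j40)/(210 + j40)
|Γ| = 117/214 = 0.548
VSWR = (1 + |Γ|)/(1 − |Γ|) = 1.55/0.452

VSWR ≈ 3.42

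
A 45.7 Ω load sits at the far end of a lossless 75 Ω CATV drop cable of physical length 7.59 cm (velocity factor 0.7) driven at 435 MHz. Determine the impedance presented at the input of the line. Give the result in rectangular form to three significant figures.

Z_in ≈ 81.3 + j38.6 Ω

λ = v/f = 0.7·c / 435 MHz = 0.483 m
βl = 2π·l/λ = 2π × 0.157 = 56.6°
tan(βl) = tan(56.6°) = 1.52
Z_in = Z_0·(Z_L + jZ_0·tanβl)/(Z_0 + jZ_L·tanβl)
     = 75·(45.7 + j114)/(75 + j69.3)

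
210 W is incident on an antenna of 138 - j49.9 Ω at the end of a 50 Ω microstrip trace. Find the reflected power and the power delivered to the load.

|Γ| = |(88 − j49.9)/(188 − j49.9)| = 0.52
|Γ|² = 0.27
P_refl = |Γ|²·P_inc = 56.8 W, P_del = (1 − |Γ|²)·P_inc = 153 W

P_reflected ≈ 56.8 W; P_delivered ≈ 153 W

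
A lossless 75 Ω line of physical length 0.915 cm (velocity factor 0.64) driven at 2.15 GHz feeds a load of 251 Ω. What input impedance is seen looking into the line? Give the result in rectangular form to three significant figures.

Z_in ≈ 53.7 − j78.6 Ω

λ = v/f = 0.64·c / 2.15 GHz = 0.0893 m
βl = 2π·l/λ = 2π × 0.102 = 36.9°
tan(βl) = tan(36.9°) = 0.75
Z_in = Z_0·(Z_L + jZ_0·tanβl)/(Z_0 + jZ_L·tanβl)
     = 75·(251 + j56.3)/(75 + j188)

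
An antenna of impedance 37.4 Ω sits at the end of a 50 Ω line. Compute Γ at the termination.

Γ = -0.144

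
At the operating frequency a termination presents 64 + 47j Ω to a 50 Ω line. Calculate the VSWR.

VSWR ≈ 2.32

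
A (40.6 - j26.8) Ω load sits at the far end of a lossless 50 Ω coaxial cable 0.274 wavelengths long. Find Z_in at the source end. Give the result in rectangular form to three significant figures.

βl = 2π × 0.274 = 98.6°
tan(βl) = tan(98.6°) = -6.58
Z_in = Z_0·(Z_L + jZ_0·tanβl)/(Z_0 + jZ_L·tanβl)
     = 50·(40.6 − j356)/(-126 − j267)

Z_in ≈ 51.5 + j31.9 Ω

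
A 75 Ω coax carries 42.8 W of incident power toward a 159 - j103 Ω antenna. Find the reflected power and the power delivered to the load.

P_reflected ≈ 11.6 W; P_delivered ≈ 31.2 W

|Γ| = |(84 − j103)/(234 − j103)| = 0.52
|Γ|² = 0.27
P_refl = |Γ|²·P_inc = 11.6 W, P_del = (1 − |Γ|²)·P_inc = 31.2 W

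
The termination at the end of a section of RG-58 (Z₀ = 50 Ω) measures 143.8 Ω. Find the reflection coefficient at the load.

Γ = (Z_L − Z_0)/(Z_L + Z_0) = (143.8 − 50)/(143.8 + 50) = 93.8/193.8

Γ = 0.484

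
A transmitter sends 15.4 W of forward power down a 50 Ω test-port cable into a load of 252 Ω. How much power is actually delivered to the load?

Γ = (252 − 50)/(252 + 50) = 0.669
|Γ|² = 0.447
P_refl = |Γ|²·P_inc = 6.89 W, P_del = (1 − |Γ|²)·P_inc = 8.51 W

P_delivered ≈ 8.51 W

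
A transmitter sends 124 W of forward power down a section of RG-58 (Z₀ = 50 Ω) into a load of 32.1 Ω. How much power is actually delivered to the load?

Γ = (32.1 − 50)/(32.1 + 50) = -0.218
|Γ|² = 0.0475
P_refl = |Γ|²·P_inc = 5.89 W, P_del = (1 − |Γ|²)·P_inc = 118 W

P_delivered ≈ 118 W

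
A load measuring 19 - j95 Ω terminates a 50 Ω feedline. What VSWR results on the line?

VSWR ≈ 12.4

Γ = (Z_L − Z_0)/(Z_L + Z_0) = (-31 − j95)/(69 − j95)
|Γ| = 99.9/117 = 0.851
VSWR = (1 + |Γ|)/(1 − |Γ|) = 1.85/0.149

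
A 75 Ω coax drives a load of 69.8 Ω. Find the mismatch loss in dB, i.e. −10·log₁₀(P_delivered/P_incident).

Γ = (69.8 − 75)/(69.8 + 75) = -0.0359
|Γ|² = 0.00129, so P_del/P_inc = 1 − |Γ|² = 0.999
ML = −10·log₁₀(1 − |Γ|²)

mismatch loss ≈ 0.0056 dB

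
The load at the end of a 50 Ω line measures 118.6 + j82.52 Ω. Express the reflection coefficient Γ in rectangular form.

Γ ≈ 0.522 + j0.234

Γ = (Z_L − Z_0)/(Z_L + Z_0) = (68.6 + j82.52)/(168.6 + j82.52)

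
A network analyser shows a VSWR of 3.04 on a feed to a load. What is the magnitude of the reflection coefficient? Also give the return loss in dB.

|Γ| = (S − 1)/(S + 1) = (3.04 − 1)/(3.04 + 1) = 2.04/4.04
RL = −20·log₁₀|Γ| = −20·log₁₀(0.505)

|Γ| ≈ 0.505; return loss ≈ 5.94 dB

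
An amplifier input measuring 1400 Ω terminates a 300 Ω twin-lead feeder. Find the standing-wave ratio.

VSWR ≈ 4.67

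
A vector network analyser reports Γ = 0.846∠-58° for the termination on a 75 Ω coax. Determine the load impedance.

Z_L = Z_0·(1 + Γ)/(1 − Γ) = 75·(1.45 − j0.717)/(0.552 + j0.717)

Z_L ≈ 26 − j131 Ω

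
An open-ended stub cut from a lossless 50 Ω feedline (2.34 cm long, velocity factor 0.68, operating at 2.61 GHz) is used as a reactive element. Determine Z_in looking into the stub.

λ = v/f = 0.68·c / 2.61 GHz = 0.0782 m
βl = 2π·l/λ = 2π × 0.299 = 108°
tan(βl) = -3.12
For an open-ended stub, Z_in = −jZ_0·cot(βl) = −jZ_0/tan(βl)

Z_in ≈ +j16 Ω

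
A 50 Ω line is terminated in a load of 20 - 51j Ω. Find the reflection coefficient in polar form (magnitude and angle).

Γ ≈ 0.683 ∠ -84.4°

Γ = (Z_L − Z_0)/(Z_L + Z_0) = (-30 − j51)/(70 − j51)
|Γ| = 59.2/86.6 = 0.683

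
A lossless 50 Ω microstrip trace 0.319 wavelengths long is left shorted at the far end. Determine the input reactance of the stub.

βl = 2π × 0.319 = 115°
tan(βl) = -2.16
For a shorted stub, Z_in = jZ_0·tan(βl)

X_in ≈ -108 Ω (capacitive)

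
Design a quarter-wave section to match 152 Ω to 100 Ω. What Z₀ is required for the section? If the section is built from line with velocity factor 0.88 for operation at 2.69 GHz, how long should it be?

Z_qwt ≈ 123 Ω; length ≈ 2.45 cm

Z_qwt = √(Z_0·R_L) = √(100 × 152) = √15200
λ = 0.88·c/f = 0.0981 m, so l = λ/4 = 0.0245 m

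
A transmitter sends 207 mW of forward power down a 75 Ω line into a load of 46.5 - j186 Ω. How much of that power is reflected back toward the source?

P_reflected ≈ 148 mW

|Γ| = |(-28.5 − j186)/(121.5 − j186)| = 0.847
|Γ|² = 0.717
P_refl = |Γ|²·P_inc = 148 mW, P_del = (1 − |Γ|²)·P_inc = 58.5 mW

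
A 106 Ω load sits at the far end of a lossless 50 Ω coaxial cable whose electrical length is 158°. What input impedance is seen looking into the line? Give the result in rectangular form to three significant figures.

Z_in ≈ 71.1 + j40.7 Ω

tan(βl) = tan(158°) = -0.404
Z_in = Z_0·(Z_L + jZ_0·tanβl)/(Z_0 + jZ_L·tanβl)
     = 50·(106 − j20.2)/(50 − j42.8)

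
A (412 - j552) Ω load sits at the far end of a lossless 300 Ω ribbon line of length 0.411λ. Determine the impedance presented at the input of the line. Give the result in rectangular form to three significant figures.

βl = 2π × 0.411 = 148°
tan(βl) = tan(148°) = -0.626
Z_in = Z_0·(Z_L + jZ_0·tanβl)/(Z_0 + jZ_L·tanβl)
     = 300·(412 − j740)/(-45.5 − j258)

Z_in ≈ 753 + j612 Ω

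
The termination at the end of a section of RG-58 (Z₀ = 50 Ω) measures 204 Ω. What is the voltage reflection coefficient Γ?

Γ = 0.606

Γ = (Z_L − Z_0)/(Z_L + Z_0) = (204 − 50)/(204 + 50) = 154/254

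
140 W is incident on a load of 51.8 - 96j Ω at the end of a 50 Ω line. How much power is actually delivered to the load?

P_delivered ≈ 74.1 W

|Γ| = |(1.8 − j96)/(101.8 − j96)| = 0.686
|Γ|² = 0.471
P_refl = |Γ|²·P_inc = 65.9 W, P_del = (1 − |Γ|²)·P_inc = 74.1 W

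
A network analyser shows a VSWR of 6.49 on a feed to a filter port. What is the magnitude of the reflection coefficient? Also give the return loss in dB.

|Γ| ≈ 0.733; return loss ≈ 2.7 dB

|Γ| = (S − 1)/(S + 1) = (6.49 − 1)/(6.49 + 1) = 5.49/7.49
RL = −20·log₁₀|Γ| = −20·log₁₀(0.733)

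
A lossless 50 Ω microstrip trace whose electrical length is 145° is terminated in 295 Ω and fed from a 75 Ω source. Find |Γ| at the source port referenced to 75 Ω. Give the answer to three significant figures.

|Γ| ≈ 0.696

tan(βl) = -0.7
Z_in = Z_0·(Z_L + jZ_0·tanβl)/(Z_0 + jZ_L·tanβl) = 24.3 + j65.5 Ω
Γ_s = (Z_in − Z_s)/(Z_in + Z_s) = (-50.7 + j65.5)/(99.3 + j65.5), |Γ_s| = 0.696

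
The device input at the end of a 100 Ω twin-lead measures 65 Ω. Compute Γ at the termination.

Γ = -0.212

Γ = (Z_L − Z_0)/(Z_L + Z_0) = (65 − 100)/(65 + 100) = -35/165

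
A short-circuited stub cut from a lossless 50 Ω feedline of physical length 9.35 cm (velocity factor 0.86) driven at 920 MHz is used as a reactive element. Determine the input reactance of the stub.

λ = v/f = 0.86·c / 920 MHz = 0.28 m
βl = 2π·l/λ = 2π × 0.333 = 120°
tan(βl) = -1.73
For a short-circuited stub, Z_in = jZ_0·tan(βl)

X_in ≈ -86.5 Ω (capacitive)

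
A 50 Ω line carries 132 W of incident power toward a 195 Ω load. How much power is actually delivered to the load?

Γ = (195 − 50)/(195 + 50) = 0.592
|Γ|² = 0.35
P_refl = |Γ|²·P_inc = 46.2 W, P_del = (1 − |Γ|²)·P_inc = 85.8 W

P_delivered ≈ 85.8 W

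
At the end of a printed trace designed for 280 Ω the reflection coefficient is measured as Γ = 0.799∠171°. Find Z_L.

Z_L = Z_0·(1 + Γ)/(1 − Γ) = 280·(0.211 + j0.125)/(1.79 − j0.125)

Z_L ≈ 31.5 + j21.8 Ω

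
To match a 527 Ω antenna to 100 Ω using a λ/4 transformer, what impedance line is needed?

Z_qwt = √(Z_0·R_L) = √(100 × 527) = √52700

Z_qwt ≈ 230 Ω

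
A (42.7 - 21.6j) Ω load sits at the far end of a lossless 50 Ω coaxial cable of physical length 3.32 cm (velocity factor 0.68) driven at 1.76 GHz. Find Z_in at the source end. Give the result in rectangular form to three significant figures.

λ = v/f = 0.68·c / 1.76 GHz = 0.116 m
βl = 2π·l/λ = 2π × 0.286 = 103°
tan(βl) = tan(103°) = -4.29
Z_in = Z_0·(Z_L + jZ_0·tanβl)/(Z_0 + jZ_L·tanβl)
     = 50·(42.7 − j236)/(-42.7 − j183)

Z_in ≈ 58.5 + j25.3 Ω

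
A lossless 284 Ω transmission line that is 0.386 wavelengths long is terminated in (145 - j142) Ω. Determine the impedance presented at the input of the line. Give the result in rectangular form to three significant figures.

βl = 2π × 0.386 = 139°
tan(βl) = tan(139°) = -0.871
Z_in = Z_0·(Z_L + jZ_0·tanβl)/(Z_0 + jZ_L·tanβl)
     = 284·(145 − j389)/(160 − j126)

Z_in ≈ 494 − j301 Ω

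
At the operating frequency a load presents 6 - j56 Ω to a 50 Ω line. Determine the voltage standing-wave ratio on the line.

Γ = (Z_L − Z_0)/(Z_L + Z_0) = (-44 − j56)/(56 − j56)
|Γ| = 71.2/79.2 = 0.899
VSWR = (1 + |Γ|)/(1 − |Γ|) = 1.9/0.101

VSWR ≈ 18.9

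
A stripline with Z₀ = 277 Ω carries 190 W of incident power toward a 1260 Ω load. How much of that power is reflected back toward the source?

P_reflected ≈ 77.7 W

Γ = (1260 − 277)/(1260 + 277) = 0.64
|Γ|² = 0.409
P_refl = |Γ|²·P_inc = 77.7 W, P_del = (1 − |Γ|²)·P_inc = 112 W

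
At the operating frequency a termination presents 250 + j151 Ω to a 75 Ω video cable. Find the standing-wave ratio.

Γ = (Z_L − Z_0)/(Z_L + Z_0) = (175 + j151)/(325 + j151)
|Γ| = 231/358 = 0.645
VSWR = (1 + |Γ|)/(1 − |Γ|) = 1.64/0.355

VSWR ≈ 4.63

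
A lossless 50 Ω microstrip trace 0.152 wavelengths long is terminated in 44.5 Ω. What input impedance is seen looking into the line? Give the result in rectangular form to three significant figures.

βl = 2π × 0.152 = 54.7°
tan(βl) = tan(54.7°) = 1.41
Z_in = Z_0·(Z_L + jZ_0·tanβl)/(Z_0 + jZ_L·tanβl)
     = 50·(44.5 + j70.7)/(50 + j62.9)

Z_in ≈ 51.7 + j5.69 Ω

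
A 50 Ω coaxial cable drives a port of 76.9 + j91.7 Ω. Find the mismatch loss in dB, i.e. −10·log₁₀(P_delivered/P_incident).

Γ = (26.9 + j91.7)/(126.9 + j91.7), |Γ| = 0.61
|Γ|² = 0.373, so P_del/P_inc = 1 − |Γ|² = 0.627
ML = −10·log₁₀(1 − |Γ|²)

mismatch loss ≈ 2.02 dB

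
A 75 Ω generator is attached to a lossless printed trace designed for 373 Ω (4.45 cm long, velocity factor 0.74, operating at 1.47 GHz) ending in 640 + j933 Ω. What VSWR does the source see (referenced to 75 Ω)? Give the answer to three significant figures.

λ = v/f = 0.74·c / 1.47 GHz = 0.151 m
βl = 2π·l/λ = 2π × 0.295 = 106°
tan(βl) = -3.47
Z_in = Z_0·(Z_L + jZ_0·tanβl)/(Z_0 + jZ_L·tanβl) = 64.6 + j2.44 Ω
Γ_s = (Z_in − Z_s)/(Z_in + Z_s) = (-10.4 + j2.44)/(140 + j2.44), |Γ_s| = 0.0763
VSWR = (1 + |Γ_s|)/(1 − |Γ_s|)

VSWR ≈ 1.17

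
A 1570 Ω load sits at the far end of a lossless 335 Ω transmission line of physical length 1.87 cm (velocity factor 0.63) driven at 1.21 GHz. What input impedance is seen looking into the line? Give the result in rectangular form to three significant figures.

λ = v/f = 0.63·c / 1.21 GHz = 0.156 m
βl = 2π·l/λ = 2π × 0.12 = 43.1°
tan(βl) = tan(43.1°) = 0.936
Z_in = Z_0·(Z_L + jZ_0·tanβl)/(Z_0 + jZ_L·tanβl)
     = 335·(1570 + j313)/(335 + j1470)

Z_in ≈ 146 − j325 Ω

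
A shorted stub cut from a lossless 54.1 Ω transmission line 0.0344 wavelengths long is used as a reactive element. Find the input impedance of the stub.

βl = 2π × 0.0344 = 12.4°
tan(βl) = 0.22
For a shorted stub, Z_in = jZ_0·tan(βl)

Z_in ≈ +j11.9 Ω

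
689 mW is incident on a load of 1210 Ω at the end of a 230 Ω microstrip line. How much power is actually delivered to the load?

Γ = (1210 − 230)/(1210 + 230) = 0.681
|Γ|² = 0.463
P_refl = |Γ|²·P_inc = 319 mW, P_del = (1 − |Γ|²)·P_inc = 370 mW

P_delivered ≈ 370 mW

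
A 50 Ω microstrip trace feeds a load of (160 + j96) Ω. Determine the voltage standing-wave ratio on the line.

VSWR ≈ 4.44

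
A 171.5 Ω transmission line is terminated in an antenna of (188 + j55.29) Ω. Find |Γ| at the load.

Γ = (Z_L − Z_0)/(Z_L + Z_0) = (16.5 + j55.29)/(359.5 + j55.29)
|Γ| = 57.7/364

|Γ| ≈ 0.159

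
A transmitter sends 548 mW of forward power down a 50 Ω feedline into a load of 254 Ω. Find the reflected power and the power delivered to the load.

Γ = (254 − 50)/(254 + 50) = 0.671
|Γ|² = 0.45
P_refl = |Γ|²·P_inc = 247 mW, P_del = (1 − |Γ|²)·P_inc = 301 mW

P_reflected ≈ 247 mW; P_delivered ≈ 301 mW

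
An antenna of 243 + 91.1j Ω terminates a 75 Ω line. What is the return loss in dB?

Γ = (168 + j91.1)/(318 + j91.1), |Γ| = 0.578
RL = −20·log₁₀|Γ| = −20·log₁₀(0.578)

RL ≈ 4.77 dB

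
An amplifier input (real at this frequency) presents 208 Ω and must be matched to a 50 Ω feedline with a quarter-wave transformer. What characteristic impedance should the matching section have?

Z_qwt = √(Z_0·R_L) = √(50 × 208) = √10400

Z_qwt ≈ 102 Ω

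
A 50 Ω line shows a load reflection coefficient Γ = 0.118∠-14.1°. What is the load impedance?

Z_L ≈ 62.8 − j3.66 Ω

Z_L = Z_0·(1 + Γ)/(1 − Γ) = 50·(1.11 − j0.0287)/(0.886 + j0.0287)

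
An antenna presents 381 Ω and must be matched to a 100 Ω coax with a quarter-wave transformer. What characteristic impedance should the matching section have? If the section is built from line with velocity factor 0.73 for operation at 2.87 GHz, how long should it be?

Z_qwt = √(Z_0·R_L) = √(100 × 381) = √38100
λ = 0.73·c/f = 0.0763 m, so l = λ/4 = 0.0191 m

Z_qwt ≈ 195 Ω; length ≈ 1.91 cm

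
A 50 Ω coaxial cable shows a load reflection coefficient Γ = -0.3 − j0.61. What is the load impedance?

Z_L ≈ 13 − j29.6 Ω

Z_L = Z_0·(1 + Γ)/(1 − Γ) = 50·(0.7 − j0.61)/(1.3 + j0.61)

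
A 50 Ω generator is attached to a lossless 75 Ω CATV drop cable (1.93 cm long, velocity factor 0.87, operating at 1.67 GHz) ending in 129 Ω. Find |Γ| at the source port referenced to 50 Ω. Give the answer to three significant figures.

λ = v/f = 0.87·c / 1.67 GHz = 0.156 m
βl = 2π·l/λ = 2π × 0.123 = 44.5°
tan(βl) = 0.981
Z_in = Z_0·(Z_L + jZ_0·tanβl)/(Z_0 + jZ_L·tanβl) = 65.8 − j37.5 Ω
Γ_s = (Z_in − Z_s)/(Z_in + Z_s) = (15.8 − j37.5)/(116 − j37.5), |Γ_s| = 0.334

|Γ| ≈ 0.334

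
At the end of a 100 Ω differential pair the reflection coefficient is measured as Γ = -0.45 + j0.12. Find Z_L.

Z_L ≈ 37 + j11.3 Ω

Z_L = Z_0·(1 + Γ)/(1 − Γ) = 100·(0.55 + j0.12)/(1.45 − j0.12)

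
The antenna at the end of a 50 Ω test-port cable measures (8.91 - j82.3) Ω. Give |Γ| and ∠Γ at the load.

Γ = (Z_L − Z_0)/(Z_L + Z_0) = (-41.09 − j82.3)/(58.91 − j82.3)
|Γ| = 92/101 = 0.909

Γ ≈ 0.909 ∠ -62.1°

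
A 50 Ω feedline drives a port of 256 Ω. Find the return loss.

Γ = (256 − 50)/(256 + 50) = 0.673
RL = −20·log₁₀|Γ| = −20·log₁₀(0.673)

RL ≈ 3.44 dB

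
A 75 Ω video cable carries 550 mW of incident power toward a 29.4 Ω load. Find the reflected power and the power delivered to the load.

P_reflected ≈ 105 mW; P_delivered ≈ 445 mW

Γ = (29.4 − 75)/(29.4 + 75) = -0.437
|Γ|² = 0.191
P_refl = |Γ|²·P_inc = 105 mW, P_del = (1 − |Γ|²)·P_inc = 445 mW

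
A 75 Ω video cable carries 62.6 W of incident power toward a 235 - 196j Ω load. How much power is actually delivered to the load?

|Γ| = |(160 − j196)/(310 − j196)| = 0.69
|Γ|² = 0.476
P_refl = |Γ|²·P_inc = 29.8 W, P_del = (1 − |Γ|²)·P_inc = 32.8 W

P_delivered ≈ 32.8 W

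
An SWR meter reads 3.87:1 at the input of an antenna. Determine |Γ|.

|Γ| ≈ 0.589

|Γ| = (S − 1)/(S + 1) = (3.87 − 1)/(3.87 + 1) = 2.87/4.87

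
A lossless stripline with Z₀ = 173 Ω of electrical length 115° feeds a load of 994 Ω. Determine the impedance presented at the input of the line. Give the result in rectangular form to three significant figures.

tan(βl) = tan(115°) = -2.14
Z_in = Z_0·(Z_L + jZ_0·tanβl)/(Z_0 + jZ_L·tanβl)
     = 173·(994 − j371)/(173 − j2130)

Z_in ≈ 36.4 + j77.7 Ω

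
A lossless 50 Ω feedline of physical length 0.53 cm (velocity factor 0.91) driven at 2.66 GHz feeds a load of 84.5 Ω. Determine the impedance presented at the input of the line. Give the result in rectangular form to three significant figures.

λ = v/f = 0.91·c / 2.66 GHz = 0.103 m
βl = 2π·l/λ = 2π × 0.0516 = 18.6°
tan(βl) = tan(18.6°) = 0.336
Z_in = Z_0·(Z_L + jZ_0·tanβl)/(Z_0 + jZ_L·tanβl)
     = 50·(84.5 + j16.8)/(50 + j28.4)

Z_in ≈ 71.1 − j23.6 Ω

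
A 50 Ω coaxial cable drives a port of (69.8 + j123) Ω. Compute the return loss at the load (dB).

Γ = (19.8 + j123)/(119.8 + j123), |Γ| = 0.726
RL = −20·log₁₀|Γ| = −20·log₁₀(0.726)

RL ≈ 2.79 dB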